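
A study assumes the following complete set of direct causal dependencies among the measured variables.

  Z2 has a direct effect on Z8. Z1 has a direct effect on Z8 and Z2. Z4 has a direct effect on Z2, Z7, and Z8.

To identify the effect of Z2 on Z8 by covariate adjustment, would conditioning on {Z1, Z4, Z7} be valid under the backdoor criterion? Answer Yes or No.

Backdoor paths from Z2 to Z8 (paths whose first edge points into Z2):
  P1: Z2 <- Z4 -> Z8
  P2: Z2 <- Z1 -> Z8
Condition 1 (no descendant of Z2 in the set): holds — descendants of Z2 are {Z8}; none are in {Z1, Z4, Z7}.
Condition 2 (every backdoor path blocked by {Z1, Z4, Z7}):
  P1: blocked at fork node Z4 ∈ conditioning set.
  P2: blocked at fork node Z1 ∈ conditioning set.
{Z1, Z4, Z7} satisfies the backdoor criterion.

Yes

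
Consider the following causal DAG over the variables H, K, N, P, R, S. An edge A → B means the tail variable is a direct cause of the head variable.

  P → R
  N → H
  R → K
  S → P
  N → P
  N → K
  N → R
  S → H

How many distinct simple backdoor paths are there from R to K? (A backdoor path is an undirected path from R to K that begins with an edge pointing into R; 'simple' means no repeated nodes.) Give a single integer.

3

A backdoor path from R to K is any simple undirected path whose first edge points into R (i.e. leaves R via a parent).
Parents of R: {N, P}.
Enumerating:
  P1: R <- N -> K
  P2: R <- P <- N -> K
  P3: R <- P <- S -> H <- N -> K
That exhausts the simple backdoor paths. Count: 3.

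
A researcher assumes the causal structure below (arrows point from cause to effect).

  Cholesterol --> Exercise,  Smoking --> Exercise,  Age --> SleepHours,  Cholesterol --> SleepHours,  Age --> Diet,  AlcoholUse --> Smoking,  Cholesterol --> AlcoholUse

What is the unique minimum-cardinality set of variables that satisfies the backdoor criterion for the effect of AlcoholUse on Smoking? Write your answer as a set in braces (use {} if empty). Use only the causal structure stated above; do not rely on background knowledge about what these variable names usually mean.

{}

Variables eligible for adjustment (non-descendants of AlcoholUse, excluding AlcoholUse and Smoking): {Age, Cholesterol, Diet, SleepHours}.
Backdoor paths from AlcoholUse to Smoking:
  P1: AlcoholUse <- Cholesterol -> Exercise <- Smoking
Each backdoor path contains an unconditioned collider, so every path is already blocked with the empty conditioning set:
  P1: blocked at collider Exercise (neither it nor any descendant is in the conditioning set).
The empty set is therefore the unique smallest valid set.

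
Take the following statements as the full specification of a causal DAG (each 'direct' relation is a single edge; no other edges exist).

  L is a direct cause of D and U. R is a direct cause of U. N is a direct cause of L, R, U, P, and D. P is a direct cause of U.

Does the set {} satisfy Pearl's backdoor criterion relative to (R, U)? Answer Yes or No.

No

Backdoor paths from R to U (paths whose first edge points into R):
  P1: R <- N -> L -> U
  P2: R <- N -> P -> U
  P3: R <- N -> D <- L -> U
  P4: R <- N -> U
Condition 1 (no descendant of R in the set): holds — descendants of R are {U}; none are in {}.
Condition 2 (every backdoor path blocked by {}):
  P1: open — no interior node is in the conditioning set.
  P2: open — no interior node is in the conditioning set.
  P3: blocked at collider D (neither it nor any descendant is in the conditioning set).
  P4: open — no interior node is in the conditioning set.
{} does not satisfy the backdoor criterion.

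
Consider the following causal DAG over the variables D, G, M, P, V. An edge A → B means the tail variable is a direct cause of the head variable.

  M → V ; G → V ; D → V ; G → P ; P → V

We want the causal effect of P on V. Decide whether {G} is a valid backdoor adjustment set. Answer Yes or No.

Yes

Backdoor paths from P to V (paths whose first edge points into P):
  P1: P <- G -> V
Condition 1 (no descendant of P in the set): holds — descendants of P are {V}; none are in {G}.
Condition 2 (every backdoor path blocked by {G}):
  P1: blocked at fork node G ∈ conditioning set.
{G} satisfies the backdoor criterion.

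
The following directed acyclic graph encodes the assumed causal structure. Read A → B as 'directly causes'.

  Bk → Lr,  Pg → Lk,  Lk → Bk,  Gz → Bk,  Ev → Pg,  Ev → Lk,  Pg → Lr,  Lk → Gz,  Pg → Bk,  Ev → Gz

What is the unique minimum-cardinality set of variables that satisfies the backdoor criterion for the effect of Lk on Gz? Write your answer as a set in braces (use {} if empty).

Variables eligible for adjustment (non-descendants of Lk, excluding Lk and Gz): {Ev, Pg}.
Backdoor paths from Lk to Gz:
  P1: Lk <- Ev -> Pg -> Bk <- Gz
  P2: Lk <- Ev -> Pg -> Lr <- Bk <- Gz
  P3: Lk <- Ev -> Gz
  P4: Lk <- Pg <- Ev -> Gz
  P5: Lk <- Pg -> Bk <- Gz
  P6: Lk <- Pg -> Lr <- Bk <- Gz
The empty set is not sufficient: P3 (Lk <- Ev -> Gz) has no collider blocking it and no conditioned non-collider, so it is open.
Try {Ev}:
  P1: blocked at fork node Ev ∈ conditioning set.
  P2: blocked at fork node Ev ∈ conditioning set.
  P3: blocked at fork node Ev ∈ conditioning set.
  P4: blocked at fork node Ev ∈ conditioning set.
  P5: blocked at collider Bk (neither it nor any descendant is in the conditioning set).
  P6: blocked at collider Lr (neither it nor any descendant is in the conditioning set).
{Ev} contains no descendant of Lk and blocks every backdoor path.
No other singleton works — e.g. {Pg} leaves P3 open — so {Ev} is the unique smallest valid adjustment set.

{Ev}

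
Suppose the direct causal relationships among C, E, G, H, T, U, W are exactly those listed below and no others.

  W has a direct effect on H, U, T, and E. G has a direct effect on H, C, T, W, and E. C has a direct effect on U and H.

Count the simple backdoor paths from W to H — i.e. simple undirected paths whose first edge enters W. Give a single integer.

A backdoor path from W to H is any simple undirected path whose first edge points into W (i.e. leaves W via a parent).
Parents of W: {G}.
Enumerating:
  P1: W <- G -> C -> H
  P2: W <- G -> H
That exhausts the simple backdoor paths. Count: 2.

2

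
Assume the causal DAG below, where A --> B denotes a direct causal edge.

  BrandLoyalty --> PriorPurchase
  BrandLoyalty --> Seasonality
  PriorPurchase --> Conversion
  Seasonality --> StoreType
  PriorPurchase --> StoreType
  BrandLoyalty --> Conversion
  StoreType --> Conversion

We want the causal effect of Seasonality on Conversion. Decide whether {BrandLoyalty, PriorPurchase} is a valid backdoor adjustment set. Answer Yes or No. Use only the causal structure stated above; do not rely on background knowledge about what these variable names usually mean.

Yes

Backdoor paths from Seasonality to Conversion (paths whose first edge points into Seasonality):
  P1: Seasonality <- BrandLoyalty -> PriorPurchase -> StoreType -> Conversion
  P2: Seasonality <- BrandLoyalty -> PriorPurchase -> Conversion
  P3: Seasonality <- BrandLoyalty -> Conversion
Condition 1 (no descendant of Seasonality in the set): holds — descendants of Seasonality are {Conversion, StoreType}; none are in {BrandLoyalty, PriorPurchase}.
Condition 2 (every backdoor path blocked by {BrandLoyalty, PriorPurchase}):
  P1: blocked at fork node BrandLoyalty ∈ conditioning set.
  P2: blocked at fork node BrandLoyalty ∈ conditioning set.
  P3: blocked at fork node BrandLoyalty ∈ conditioning set.
{BrandLoyalty, PriorPurchase} satisfies the backdoor criterion.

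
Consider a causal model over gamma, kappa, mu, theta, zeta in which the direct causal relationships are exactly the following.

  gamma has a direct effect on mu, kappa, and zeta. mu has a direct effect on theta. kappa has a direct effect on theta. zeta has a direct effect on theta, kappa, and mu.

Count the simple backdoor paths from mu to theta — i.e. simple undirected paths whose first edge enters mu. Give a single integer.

7

A backdoor path from mu to theta is any simple undirected path whose first edge points into mu (i.e. leaves mu via a parent).
Parents of mu: {gamma, zeta}.
Enumerating:
  P1: mu <- gamma -> zeta -> kappa -> theta
  P2: mu <- gamma -> zeta -> theta
  P3: mu <- gamma -> kappa <- zeta -> theta
  P4: mu <- gamma -> kappa -> theta
  P5: mu <- zeta <- gamma -> kappa -> theta
  P6: mu <- zeta -> kappa -> theta
  P7: mu <- zeta -> theta
That exhausts the simple backdoor paths. Count: 7.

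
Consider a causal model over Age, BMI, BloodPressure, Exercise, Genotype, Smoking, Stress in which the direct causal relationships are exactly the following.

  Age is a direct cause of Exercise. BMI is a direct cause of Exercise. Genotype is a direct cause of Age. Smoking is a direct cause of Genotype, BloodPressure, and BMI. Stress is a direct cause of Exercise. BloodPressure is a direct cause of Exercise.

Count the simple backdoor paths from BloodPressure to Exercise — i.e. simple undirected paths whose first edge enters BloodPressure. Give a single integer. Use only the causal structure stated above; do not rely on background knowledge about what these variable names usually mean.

A backdoor path from BloodPressure to Exercise is any simple undirected path whose first edge points into BloodPressure (i.e. leaves BloodPressure via a parent).
Parents of BloodPressure: {Smoking}.
Enumerating:
  P1: BloodPressure <- Smoking -> BMI -> Exercise
  P2: BloodPressure <- Smoking -> Genotype -> Age -> Exercise
That exhausts the simple backdoor paths. Count: 2.

2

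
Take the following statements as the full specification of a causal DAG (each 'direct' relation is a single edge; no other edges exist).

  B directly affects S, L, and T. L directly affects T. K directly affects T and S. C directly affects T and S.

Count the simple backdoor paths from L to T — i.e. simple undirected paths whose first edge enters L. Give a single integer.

A backdoor path from L to T is any simple undirected path whose first edge points into L (i.e. leaves L via a parent).
Parents of L: {B}.
Enumerating:
  P1: L <- B -> S <- C -> T
  P2: L <- B -> S <- K -> T
  P3: L <- B -> T
That exhausts the simple backdoor paths. Count: 3.

3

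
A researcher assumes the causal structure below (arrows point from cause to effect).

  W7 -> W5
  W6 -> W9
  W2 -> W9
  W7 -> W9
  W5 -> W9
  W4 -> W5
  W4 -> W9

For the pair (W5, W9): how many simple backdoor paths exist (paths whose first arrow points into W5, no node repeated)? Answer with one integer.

A backdoor path from W5 to W9 is any simple undirected path whose first edge points into W5 (i.e. leaves W5 via a parent).
Parents of W5: {W4, W7}.
Enumerating:
  P1: W5 <- W4 -> W9
  P2: W5 <- W7 -> W9
That exhausts the simple backdoor paths. Count: 2.

2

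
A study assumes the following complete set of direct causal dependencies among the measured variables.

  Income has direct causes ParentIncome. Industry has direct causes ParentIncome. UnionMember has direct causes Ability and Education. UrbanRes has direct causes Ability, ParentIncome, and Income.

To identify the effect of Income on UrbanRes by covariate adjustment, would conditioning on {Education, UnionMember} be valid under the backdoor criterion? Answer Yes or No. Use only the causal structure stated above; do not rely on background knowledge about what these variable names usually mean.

No

Backdoor paths from Income to UrbanRes (paths whose first edge points into Income):
  P1: Income <- ParentIncome -> UrbanRes
Condition 1 (no descendant of Income in the set): holds — descendants of Income are {UrbanRes}; none are in {Education, UnionMember}.
Condition 2 (every backdoor path blocked by {Education, UnionMember}):
  P1: open — no interior node is in the conditioning set.
{Education, UnionMember} does not satisfy the backdoor criterion.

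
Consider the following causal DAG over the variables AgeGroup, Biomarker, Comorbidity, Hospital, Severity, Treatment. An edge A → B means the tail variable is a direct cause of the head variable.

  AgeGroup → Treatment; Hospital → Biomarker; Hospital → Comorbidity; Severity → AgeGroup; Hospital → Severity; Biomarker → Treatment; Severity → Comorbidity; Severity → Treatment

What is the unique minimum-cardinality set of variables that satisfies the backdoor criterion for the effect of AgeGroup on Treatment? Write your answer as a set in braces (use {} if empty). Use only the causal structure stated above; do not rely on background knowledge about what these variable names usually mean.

{Severity}

Variables eligible for adjustment (non-descendants of AgeGroup, excluding AgeGroup and Treatment): {Biomarker, Comorbidity, Hospital, Severity}.
Backdoor paths from AgeGroup to Treatment:
  P1: AgeGroup <- Severity <- Hospital -> Biomarker -> Treatment
  P2: AgeGroup <- Severity -> Comorbidity <- Hospital -> Biomarker -> Treatment
  P3: AgeGroup <- Severity -> Treatment
The empty set is not sufficient: P1 (AgeGroup <- Severity <- Hospital -> Biomarker -> Treatment) has no collider blocking it and no conditioned non-collider, so it is open.
Try {Severity}:
  P1: blocked at chain node Severity ∈ conditioning set.
  P2: blocked at fork node Severity ∈ conditioning set.
  P3: blocked at fork node Severity ∈ conditioning set.
{Severity} contains no descendant of AgeGroup and blocks every backdoor path.
No other singleton works — e.g. {Hospital} leaves P3 open — so {Severity} is the unique smallest valid adjustment set.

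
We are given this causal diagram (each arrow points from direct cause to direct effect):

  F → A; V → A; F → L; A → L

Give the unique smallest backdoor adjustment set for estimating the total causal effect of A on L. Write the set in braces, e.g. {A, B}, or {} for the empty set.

{F}

Variables eligible for adjustment (non-descendants of A, excluding A and L): {F, V}.
Backdoor paths from A to L:
  P1: A <- F -> L
The empty set is not sufficient: P1 (A <- F -> L) has no collider blocking it and no conditioned non-collider, so it is open.
Try {F}:
  P1: blocked at fork node F ∈ conditioning set.
{F} contains no descendant of A and blocks every backdoor path.
No other singleton works — e.g. {V} leaves P1 open — so {F} is the unique smallest valid adjustment set.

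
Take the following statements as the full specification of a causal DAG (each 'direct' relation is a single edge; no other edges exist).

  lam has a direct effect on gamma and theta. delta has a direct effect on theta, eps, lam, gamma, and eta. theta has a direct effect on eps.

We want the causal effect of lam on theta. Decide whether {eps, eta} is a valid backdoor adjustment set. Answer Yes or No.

No

Backdoor paths from lam to theta (paths whose first edge points into lam):
  P1: lam <- delta -> theta
  P2: lam <- delta -> eps <- theta
Condition 1 (no descendant of lam in the set): FAILS — eps is a descendant of lam.
Condition 2 (every backdoor path blocked by {eps, eta}):
  P1: open — no interior node is in the conditioning set.
  P2: open — collider(s) eps are conditioned on (or have a conditioned descendant) and no non-collider on the path is in the set.
{eps, eta} does not satisfy the backdoor criterion.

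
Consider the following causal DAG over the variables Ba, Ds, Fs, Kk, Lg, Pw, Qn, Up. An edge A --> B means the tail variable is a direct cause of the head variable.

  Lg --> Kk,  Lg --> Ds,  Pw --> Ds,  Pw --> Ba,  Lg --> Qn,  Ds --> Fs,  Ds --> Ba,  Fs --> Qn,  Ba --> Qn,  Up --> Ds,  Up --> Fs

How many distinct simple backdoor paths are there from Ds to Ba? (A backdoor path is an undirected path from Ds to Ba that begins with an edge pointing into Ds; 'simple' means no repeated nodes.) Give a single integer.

3

A backdoor path from Ds to Ba is any simple undirected path whose first edge points into Ds (i.e. leaves Ds via a parent).
Parents of Ds: {Lg, Pw, Up}.
Enumerating:
  P1: Ds <- Lg -> Qn <- Ba
  P2: Ds <- Up -> Fs -> Qn <- Ba
  P3: Ds <- Pw -> Ba
That exhausts the simple backdoor paths. Count: 3.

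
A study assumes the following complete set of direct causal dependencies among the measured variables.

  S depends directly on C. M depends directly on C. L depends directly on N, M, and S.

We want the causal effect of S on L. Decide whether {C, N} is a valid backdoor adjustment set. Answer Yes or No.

Backdoor paths from S to L (paths whose first edge points into S):
  P1: S <- C -> M -> L
Condition 1 (no descendant of S in the set): holds — descendants of S are {L}; none are in {C, N}.
Condition 2 (every backdoor path blocked by {C, N}):
  P1: blocked at fork node C ∈ conditioning set.
{C, N} satisfies the backdoor criterion.

Yes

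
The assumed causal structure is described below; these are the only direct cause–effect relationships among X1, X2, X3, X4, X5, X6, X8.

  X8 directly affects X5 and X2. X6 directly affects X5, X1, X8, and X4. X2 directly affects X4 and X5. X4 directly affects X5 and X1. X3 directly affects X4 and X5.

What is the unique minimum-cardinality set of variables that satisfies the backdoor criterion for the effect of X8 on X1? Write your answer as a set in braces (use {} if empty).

Variables eligible for adjustment (non-descendants of X8, excluding X8 and X1): {X3, X6}.
Backdoor paths from X8 to X1:
  P1: X8 <- X6 -> X4 -> X1
  P2: X8 <- X6 -> X1
  P3: X8 <- X6 -> X5 <- X3 -> X4 -> X1
  P4: X8 <- X6 -> X5 <- X2 -> X4 -> X1
  P5: X8 <- X6 -> X5 <- X4 -> X1
The empty set is not sufficient: P1 (X8 <- X6 -> X4 -> X1) has no collider blocking it and no conditioned non-collider, so it is open.
Try {X6}:
  P1: blocked at fork node X6 ∈ conditioning set.
  P2: blocked at fork node X6 ∈ conditioning set.
  P3: blocked at fork node X6 ∈ conditioning set.
  P4: blocked at fork node X6 ∈ conditioning set.
  P5: blocked at fork node X6 ∈ conditioning set.
{X6} contains no descendant of X8 and blocks every backdoor path.
No other singleton works — e.g. {X3} leaves P1 open — so {X6} is the unique smallest valid adjustment set.

{X6}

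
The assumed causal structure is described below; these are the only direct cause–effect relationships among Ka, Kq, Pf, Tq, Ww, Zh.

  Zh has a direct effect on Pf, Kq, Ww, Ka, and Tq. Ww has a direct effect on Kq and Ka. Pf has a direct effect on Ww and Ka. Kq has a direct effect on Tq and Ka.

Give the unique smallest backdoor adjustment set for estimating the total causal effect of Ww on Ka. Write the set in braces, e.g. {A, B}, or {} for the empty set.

{Pf, Zh}

Variables eligible for adjustment (non-descendants of Ww, excluding Ww and Ka): {Pf, Zh}.
Backdoor paths from Ww to Ka:
  P1: Ww <- Zh -> Pf -> Ka
  P2: Ww <- Zh -> Kq -> Ka
  P3: Ww <- Zh -> Tq <- Kq -> Ka
  P4: Ww <- Zh -> Ka
  P5: Ww <- Pf <- Zh -> Kq -> Ka
  P6: Ww <- Pf <- Zh -> Tq <- Kq -> Ka
  P7: Ww <- Pf <- Zh -> Ka
  P8: Ww <- Pf -> Ka
The empty set is not sufficient: P1 (Ww <- Zh -> Pf -> Ka) has no collider blocking it and no conditioned non-collider, so it is open.
Try {Pf, Zh}:
  P1: blocked at fork node Zh ∈ conditioning set.
  P2: blocked at fork node Zh ∈ conditioning set.
  P3: blocked at fork node Zh ∈ conditioning set.
  P4: blocked at fork node Zh ∈ conditioning set.
  P5: blocked at chain node Pf ∈ conditioning set.
  P6: blocked at chain node Pf ∈ conditioning set.
  P7: blocked at chain node Pf ∈ conditioning set.
  P8: blocked at fork node Pf ∈ conditioning set.
{Pf, Zh} contains no descendant of Ww and blocks every backdoor path.
Every element of {Pf, Zh} is needed (dropping Pf leaves P8 open; dropping Zh leaves P2 open), so no proper subset is valid.
Among all size-2 subsets of the eligible variables, only {Pf, Zh} blocks every backdoor path, so it is the unique smallest valid adjustment set.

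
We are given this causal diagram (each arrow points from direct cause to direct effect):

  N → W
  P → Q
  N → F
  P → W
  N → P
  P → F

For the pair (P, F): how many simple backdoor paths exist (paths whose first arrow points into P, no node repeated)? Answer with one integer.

1

A backdoor path from P to F is any simple undirected path whose first edge points into P (i.e. leaves P via a parent).
Parents of P: {N}.
Enumerating:
  P1: P <- N -> F
That exhausts the simple backdoor paths. Count: 1.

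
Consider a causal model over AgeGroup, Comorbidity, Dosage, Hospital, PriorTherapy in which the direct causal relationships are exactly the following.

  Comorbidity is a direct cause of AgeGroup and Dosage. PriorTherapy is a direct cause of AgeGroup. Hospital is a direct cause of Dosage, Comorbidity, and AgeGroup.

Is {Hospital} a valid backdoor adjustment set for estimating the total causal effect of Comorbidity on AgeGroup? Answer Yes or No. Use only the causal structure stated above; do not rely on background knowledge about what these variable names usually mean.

Backdoor paths from Comorbidity to AgeGroup (paths whose first edge points into Comorbidity):
  P1: Comorbidity <- Hospital -> AgeGroup
Condition 1 (no descendant of Comorbidity in the set): holds — descendants of Comorbidity are {AgeGroup, Dosage}; none are in {Hospital}.
Condition 2 (every backdoor path blocked by {Hospital}):
  P1: blocked at fork node Hospital ∈ conditioning set.
{Hospital} satisfies the backdoor criterion.

Yes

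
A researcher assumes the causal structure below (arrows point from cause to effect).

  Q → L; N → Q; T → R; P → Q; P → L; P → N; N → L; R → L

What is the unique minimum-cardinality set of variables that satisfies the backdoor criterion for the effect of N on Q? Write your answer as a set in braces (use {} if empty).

{P}

Variables eligible for adjustment (non-descendants of N, excluding N and Q): {P, R, T}.
Backdoor paths from N to Q:
  P1: N <- P -> Q
  P2: N <- P -> L <- Q
The empty set is not sufficient: P1 (N <- P -> Q) has no collider blocking it and no conditioned non-collider, so it is open.
Try {P}:
  P1: blocked at fork node P ∈ conditioning set.
  P2: blocked at fork node P ∈ conditioning set.
{P} contains no descendant of N and blocks every backdoor path.
No other singleton works — e.g. {T} leaves P1 open — so {P} is the unique smallest valid adjustment set.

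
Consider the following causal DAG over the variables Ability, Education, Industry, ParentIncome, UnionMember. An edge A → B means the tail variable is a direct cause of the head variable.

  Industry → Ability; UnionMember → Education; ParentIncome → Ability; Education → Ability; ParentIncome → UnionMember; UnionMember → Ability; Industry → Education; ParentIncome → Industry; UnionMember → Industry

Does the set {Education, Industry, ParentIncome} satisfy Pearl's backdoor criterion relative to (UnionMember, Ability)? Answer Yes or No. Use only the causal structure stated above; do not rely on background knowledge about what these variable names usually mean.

Backdoor paths from UnionMember to Ability (paths whose first edge points into UnionMember):
  P1: UnionMember <- ParentIncome -> Industry -> Education -> Ability
  P2: UnionMember <- ParentIncome -> Industry -> Ability
  P3: UnionMember <- ParentIncome -> Ability
Condition 1 (no descendant of UnionMember in the set): FAILS — Education and Industry are descendants of UnionMember.
Condition 2 (every backdoor path blocked by {Education, Industry, ParentIncome}):
  P1: blocked at fork node ParentIncome ∈ conditioning set.
  P2: blocked at fork node ParentIncome ∈ conditioning set.
  P3: blocked at fork node ParentIncome ∈ conditioning set.
{Education, Industry, ParentIncome} does not satisfy the backdoor criterion.

No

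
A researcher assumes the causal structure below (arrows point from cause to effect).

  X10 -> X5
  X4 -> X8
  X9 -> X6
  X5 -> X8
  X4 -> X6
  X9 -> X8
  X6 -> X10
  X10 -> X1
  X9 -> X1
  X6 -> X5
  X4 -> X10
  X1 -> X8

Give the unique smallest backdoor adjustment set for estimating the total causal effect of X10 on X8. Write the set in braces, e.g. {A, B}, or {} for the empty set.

Variables eligible for adjustment (non-descendants of X10, excluding X10 and X8): {X4, X6, X9}.
Backdoor paths from X10 to X8:
  P1: X10 <- X4 -> X6 <- X9 -> X1 -> X8
  P2: X10 <- X4 -> X6 <- X9 -> X8
  P3: X10 <- X4 -> X6 -> X5 -> X8
  P4: X10 <- X4 -> X8
  P5: X10 <- X6 <- X9 -> X1 -> X8
  P6: X10 <- X6 <- X9 -> X8
  P7: X10 <- X6 <- X4 -> X8
  P8: X10 <- X6 -> X5 -> X8
The empty set is not sufficient: P3 (X10 <- X4 -> X6 -> X5 -> X8) has no collider blocking it and no conditioned non-collider, so it is open.
Try {X4, X6}:
  P1: blocked at fork node X4 ∈ conditioning set.
  P2: blocked at fork node X4 ∈ conditioning set.
  P3: blocked at fork node X4 ∈ conditioning set.
  P4: blocked at fork node X4 ∈ conditioning set.
  P5: blocked at chain node X6 ∈ conditioning set.
  P6: blocked at chain node X6 ∈ conditioning set.
  P7: blocked at chain node X6 ∈ conditioning set.
  P8: blocked at fork node X6 ∈ conditioning set.
{X4, X6} contains no descendant of X10 and blocks every backdoor path.
Every element of {X4, X6} is needed (dropping X4 leaves P1 open; dropping X6 leaves P5 open), so no proper subset is valid.
Among all size-2 subsets of the eligible variables, only {X4, X6} blocks every backdoor path, so it is the unique smallest valid adjustment set.

{X4, X6}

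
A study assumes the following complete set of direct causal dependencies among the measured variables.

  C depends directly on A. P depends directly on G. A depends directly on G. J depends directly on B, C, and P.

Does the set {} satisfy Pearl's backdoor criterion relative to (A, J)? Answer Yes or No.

No

Backdoor paths from A to J (paths whose first edge points into A):
  P1: A <- G -> P -> J
Condition 1 (no descendant of A in the set): holds — descendants of A are {C, J}; none are in {}.
Condition 2 (every backdoor path blocked by {}):
  P1: open — no interior node is in the conditioning set.
{} does not satisfy the backdoor criterion.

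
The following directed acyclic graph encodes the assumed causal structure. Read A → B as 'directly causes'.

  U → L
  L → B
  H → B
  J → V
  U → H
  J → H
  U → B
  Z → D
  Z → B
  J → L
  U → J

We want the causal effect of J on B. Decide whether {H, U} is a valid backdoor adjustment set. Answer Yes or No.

No

Backdoor paths from J to B (paths whose first edge points into J):
  P1: J <- U -> H -> B
  P2: J <- U -> L -> B
  P3: J <- U -> B
Condition 1 (no descendant of J in the set): FAILS — H is a descendant of J.
Condition 2 (every backdoor path blocked by {H, U}):
  P1: blocked at fork node U ∈ conditioning set.
  P2: blocked at fork node U ∈ conditioning set.
  P3: blocked at fork node U ∈ conditioning set.
{H, U} does not satisfy the backdoor criterion.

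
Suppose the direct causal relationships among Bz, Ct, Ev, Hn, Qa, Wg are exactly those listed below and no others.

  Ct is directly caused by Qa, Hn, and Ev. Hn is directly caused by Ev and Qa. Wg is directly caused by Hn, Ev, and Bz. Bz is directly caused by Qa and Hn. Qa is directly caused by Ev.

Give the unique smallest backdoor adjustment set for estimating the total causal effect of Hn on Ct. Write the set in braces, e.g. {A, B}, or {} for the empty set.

{Ev, Qa}

Variables eligible for adjustment (non-descendants of Hn, excluding Hn and Ct): {Ev, Qa}.
Backdoor paths from Hn to Ct:
  P1: Hn <- Ev -> Qa -> Ct
  P2: Hn <- Ev -> Ct
  P3: Hn <- Ev -> Wg <- Bz <- Qa -> Ct
  P4: Hn <- Qa <- Ev -> Ct
  P5: Hn <- Qa -> Ct
  P6: Hn <- Qa -> Bz -> Wg <- Ev -> Ct
The empty set is not sufficient: P1 (Hn <- Ev -> Qa -> Ct) has no collider blocking it and no conditioned non-collider, so it is open.
Try {Ev, Qa}:
  P1: blocked at fork node Ev ∈ conditioning set.
  P2: blocked at fork node Ev ∈ conditioning set.
  P3: blocked at fork node Ev ∈ conditioning set.
  P4: blocked at chain node Qa ∈ conditioning set.
  P5: blocked at fork node Qa ∈ conditioning set.
  P6: blocked at fork node Qa ∈ conditioning set.
{Ev, Qa} contains no descendant of Hn and blocks every backdoor path.
Every element of {Ev, Qa} is needed (dropping Ev leaves P2 open; dropping Qa leaves P5 open), so no proper subset is valid.
Among all size-2 subsets of the eligible variables, only {Ev, Qa} blocks every backdoor path, so it is the unique smallest valid adjustment set.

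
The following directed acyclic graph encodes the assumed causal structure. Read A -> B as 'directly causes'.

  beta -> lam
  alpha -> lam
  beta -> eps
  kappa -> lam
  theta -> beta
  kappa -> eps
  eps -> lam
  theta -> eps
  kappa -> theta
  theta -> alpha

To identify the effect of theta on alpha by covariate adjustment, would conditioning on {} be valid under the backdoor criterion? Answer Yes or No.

Backdoor paths from theta to alpha (paths whose first edge points into theta):
  P1: theta <- kappa -> eps <- beta -> lam <- alpha
  P2: theta <- kappa -> eps -> lam <- alpha
  P3: theta <- kappa -> lam <- alpha
Condition 1 (no descendant of theta in the set): holds — descendants of theta are {alpha, beta, eps, lam}; none are in {}.
Condition 2 (every backdoor path blocked by {}):
  P1: blocked at collider eps (neither it nor any descendant is in the conditioning set).
  P2: blocked at collider lam (neither it nor any descendant is in the conditioning set).
  P3: blocked at collider lam (neither it nor any descendant is in the conditioning set).
{} satisfies the backdoor criterion.

Yes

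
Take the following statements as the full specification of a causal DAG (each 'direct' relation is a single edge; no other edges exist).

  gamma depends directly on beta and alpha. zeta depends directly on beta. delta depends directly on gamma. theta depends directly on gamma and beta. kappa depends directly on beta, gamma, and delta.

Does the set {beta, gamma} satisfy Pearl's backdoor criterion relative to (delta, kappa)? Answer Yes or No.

Yes

Backdoor paths from delta to kappa (paths whose first edge points into delta):
  P1: delta <- gamma <- beta -> kappa
  P2: delta <- gamma -> theta <- beta -> kappa
  P3: delta <- gamma -> kappa
Condition 1 (no descendant of delta in the set): holds — descendants of delta are {kappa}; none are in {beta, gamma}.
Condition 2 (every backdoor path blocked by {beta, gamma}):
  P1: blocked at chain node gamma ∈ conditioning set.
  P2: blocked at fork node gamma ∈ conditioning set.
  P3: blocked at fork node gamma ∈ conditioning set.
{beta, gamma} satisfies the backdoor criterion.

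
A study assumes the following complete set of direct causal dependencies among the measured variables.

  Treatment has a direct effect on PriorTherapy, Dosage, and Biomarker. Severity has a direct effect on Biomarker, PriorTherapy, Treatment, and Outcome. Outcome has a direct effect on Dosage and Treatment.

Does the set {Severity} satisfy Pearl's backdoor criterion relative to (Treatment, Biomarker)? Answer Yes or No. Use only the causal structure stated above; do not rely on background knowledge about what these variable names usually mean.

Yes

Backdoor paths from Treatment to Biomarker (paths whose first edge points into Treatment):
  P1: Treatment <- Severity -> Biomarker
  P2: Treatment <- Outcome <- Severity -> Biomarker
Condition 1 (no descendant of Treatment in the set): holds — descendants of Treatment are {Biomarker, Dosage, PriorTherapy}; none are in {Severity}.
Condition 2 (every backdoor path blocked by {Severity}):
  P1: blocked at fork node Severity ∈ conditioning set.
  P2: blocked at fork node Severity ∈ conditioning set.
{Severity} satisfies the backdoor criterion.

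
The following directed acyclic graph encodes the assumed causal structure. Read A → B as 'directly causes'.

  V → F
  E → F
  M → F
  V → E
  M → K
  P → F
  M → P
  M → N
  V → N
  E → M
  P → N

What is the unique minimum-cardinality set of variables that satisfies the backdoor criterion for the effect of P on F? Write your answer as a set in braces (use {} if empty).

Variables eligible for adjustment (non-descendants of P, excluding P and F): {E, K, M, V}.
Backdoor paths from P to F:
  P1: P <- M <- E <- V -> F
  P2: P <- M <- E -> F
  P3: P <- M -> N <- V -> E -> F
  P4: P <- M -> N <- V -> F
  P5: P <- M -> F
The empty set is not sufficient: P1 (P <- M <- E <- V -> F) has no collider blocking it and no conditioned non-collider, so it is open.
Try {M}:
  P1: blocked at chain node M ∈ conditioning set.
  P2: blocked at chain node M ∈ conditioning set.
  P3: blocked at fork node M ∈ conditioning set.
  P4: blocked at fork node M ∈ conditioning set.
  P5: blocked at fork node M ∈ conditioning set.
{M} contains no descendant of P and blocks every backdoor path.
No other singleton works — e.g. {V} leaves P2 open — so {M} is the unique smallest valid adjustment set.

{M}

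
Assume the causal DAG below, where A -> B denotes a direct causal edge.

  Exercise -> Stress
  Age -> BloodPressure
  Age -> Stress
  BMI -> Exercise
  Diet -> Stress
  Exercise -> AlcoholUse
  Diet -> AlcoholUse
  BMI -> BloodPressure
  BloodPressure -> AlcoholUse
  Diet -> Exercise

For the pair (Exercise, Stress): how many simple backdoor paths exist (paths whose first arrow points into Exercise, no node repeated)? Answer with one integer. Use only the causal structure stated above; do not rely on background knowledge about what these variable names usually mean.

4

A backdoor path from Exercise to Stress is any simple undirected path whose first edge points into Exercise (i.e. leaves Exercise via a parent).
Parents of Exercise: {BMI, Diet}.
Enumerating:
  P1: Exercise <- Diet -> Stress
  P2: Exercise <- Diet -> AlcoholUse <- BloodPressure <- Age -> Stress
  P3: Exercise <- BMI -> BloodPressure <- Age -> Stress
  P4: Exercise <- BMI -> BloodPressure -> AlcoholUse <- Diet -> Stress
That exhausts the simple backdoor paths. Count: 4.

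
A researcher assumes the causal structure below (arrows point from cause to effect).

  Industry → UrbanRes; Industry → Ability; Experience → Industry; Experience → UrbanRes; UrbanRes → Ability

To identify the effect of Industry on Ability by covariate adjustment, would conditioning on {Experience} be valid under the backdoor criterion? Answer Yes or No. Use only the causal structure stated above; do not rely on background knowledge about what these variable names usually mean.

Yes

Backdoor paths from Industry to Ability (paths whose first edge points into Industry):
  P1: Industry <- Experience -> UrbanRes -> Ability
Condition 1 (no descendant of Industry in the set): holds — descendants of Industry are {Ability, UrbanRes}; none are in {Experience}.
Condition 2 (every backdoor path blocked by {Experience}):
  P1: blocked at fork node Experience ∈ conditioning set.
{Experience} satisfies the backdoor criterion.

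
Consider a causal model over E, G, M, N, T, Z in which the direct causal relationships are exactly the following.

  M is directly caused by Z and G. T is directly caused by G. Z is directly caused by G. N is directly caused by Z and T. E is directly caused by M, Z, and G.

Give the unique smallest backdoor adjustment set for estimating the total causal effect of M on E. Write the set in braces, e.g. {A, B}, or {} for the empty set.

Variables eligible for adjustment (non-descendants of M, excluding M and E): {G, N, T, Z}.
Backdoor paths from M to E:
  P1: M <- G -> Z -> E
  P2: M <- G -> T -> N <- Z -> E
  P3: M <- G -> E
  P4: M <- Z <- G -> E
  P5: M <- Z -> E
  P6: M <- Z -> N <- T <- G -> E
The empty set is not sufficient: P1 (M <- G -> Z -> E) has no collider blocking it and no conditioned non-collider, so it is open.
Try {G, Z}:
  P1: blocked at fork node G ∈ conditioning set.
  P2: blocked at fork node G ∈ conditioning set.
  P3: blocked at fork node G ∈ conditioning set.
  P4: blocked at chain node Z ∈ conditioning set.
  P5: blocked at fork node Z ∈ conditioning set.
  P6: blocked at fork node Z ∈ conditioning set.
{G, Z} contains no descendant of M and blocks every backdoor path.
Every element of {G, Z} is needed (dropping G leaves P3 open; dropping Z leaves P5 open), so no proper subset is valid.
Among all size-2 subsets of the eligible variables, only {G, Z} blocks every backdoor path, so it is the unique smallest valid adjustment set.

{G, Z}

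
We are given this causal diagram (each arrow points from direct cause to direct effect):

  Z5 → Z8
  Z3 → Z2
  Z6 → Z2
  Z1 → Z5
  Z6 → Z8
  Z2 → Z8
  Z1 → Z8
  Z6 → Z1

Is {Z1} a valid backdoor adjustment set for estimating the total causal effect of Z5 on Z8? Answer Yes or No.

Yes

Backdoor paths from Z5 to Z8 (paths whose first edge points into Z5):
  P1: Z5 <- Z1 <- Z6 -> Z2 -> Z8
  P2: Z5 <- Z1 <- Z6 -> Z8
  P3: Z5 <- Z1 -> Z8
Condition 1 (no descendant of Z5 in the set): holds — descendants of Z5 are {Z8}; none are in {Z1}.
Condition 2 (every backdoor path blocked by {Z1}):
  P1: blocked at chain node Z1 ∈ conditioning set.
  P2: blocked at chain node Z1 ∈ conditioning set.
  P3: blocked at fork node Z1 ∈ conditioning set.
{Z1} satisfies the backdoor criterion.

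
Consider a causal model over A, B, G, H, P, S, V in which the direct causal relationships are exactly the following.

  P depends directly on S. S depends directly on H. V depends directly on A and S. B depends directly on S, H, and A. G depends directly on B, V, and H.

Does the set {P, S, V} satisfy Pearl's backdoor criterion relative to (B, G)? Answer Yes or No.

Backdoor paths from B to G (paths whose first edge points into B):
  P1: B <- H -> S -> V -> G
  P2: B <- H -> G
  P3: B <- A -> V <- S <- H -> G
  P4: B <- A -> V -> G
  P5: B <- S <- H -> G
  P6: B <- S -> V -> G
Condition 1 (no descendant of B in the set): holds — descendants of B are {G}; none are in {P, S, V}.
Condition 2 (every backdoor path blocked by {P, S, V}):
  P1: blocked at chain node S ∈ conditioning set.
  P2: open — no interior node is in the conditioning set.
  P3: blocked at chain node S ∈ conditioning set.
  P4: blocked at chain node V ∈ conditioning set.
  P5: blocked at chain node S ∈ conditioning set.
  P6: blocked at fork node S ∈ conditioning set.
{P, S, V} does not satisfy the backdoor criterion.

No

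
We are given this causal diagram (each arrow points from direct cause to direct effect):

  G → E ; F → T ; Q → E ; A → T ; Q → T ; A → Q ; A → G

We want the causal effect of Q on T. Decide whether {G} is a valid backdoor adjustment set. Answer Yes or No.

No

Backdoor paths from Q to T (paths whose first edge points into Q):
  P1: Q <- A -> T
Condition 1 (no descendant of Q in the set): holds — descendants of Q are {E, T}; none are in {G}.
Condition 2 (every backdoor path blocked by {G}):
  P1: open — no interior node is in the conditioning set.
{G} does not satisfy the backdoor criterion.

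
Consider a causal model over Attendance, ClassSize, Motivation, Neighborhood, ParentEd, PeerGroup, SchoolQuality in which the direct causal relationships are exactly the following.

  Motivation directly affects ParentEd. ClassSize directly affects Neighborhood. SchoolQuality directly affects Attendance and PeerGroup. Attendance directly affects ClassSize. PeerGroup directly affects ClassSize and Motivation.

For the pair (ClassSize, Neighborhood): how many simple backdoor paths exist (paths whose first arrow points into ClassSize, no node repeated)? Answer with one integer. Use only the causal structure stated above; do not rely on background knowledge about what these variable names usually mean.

A backdoor path from ClassSize to Neighborhood is any simple undirected path whose first edge points into ClassSize (i.e. leaves ClassSize via a parent).
Parents of ClassSize: {Attendance, PeerGroup}.
No simple path from any parent of ClassSize reaches Neighborhood without revisiting ClassSize, so there are no backdoor paths.

0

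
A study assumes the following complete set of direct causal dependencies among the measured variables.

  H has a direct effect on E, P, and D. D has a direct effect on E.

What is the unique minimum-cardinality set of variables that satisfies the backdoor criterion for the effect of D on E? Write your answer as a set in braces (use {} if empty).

{H}

Variables eligible for adjustment (non-descendants of D, excluding D and E): {H, P}.
Backdoor paths from D to E:
  P1: D <- H -> E
The empty set is not sufficient: P1 (D <- H -> E) has no collider blocking it and no conditioned non-collider, so it is open.
Try {H}:
  P1: blocked at fork node H ∈ conditioning set.
{H} contains no descendant of D and blocks every backdoor path.
No other singleton works — e.g. {P} leaves P1 open — so {H} is the unique smallest valid adjustment set.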